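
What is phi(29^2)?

φ(29^2) = 29^2 − 29^1 = 841 − 29 = 812.

812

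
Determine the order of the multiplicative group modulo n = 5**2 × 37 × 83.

59040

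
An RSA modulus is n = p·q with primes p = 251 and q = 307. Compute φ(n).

76500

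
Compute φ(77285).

53760

Prime factorization: 77285 = 5 * 13 * 29 * 41.
φ(5) = 5 − 1 = 4.
φ(13) = 13 − 1 = 12.
φ(29) = 29 − 1 = 28.
φ(41) = 41 − 1 = 40.
φ(77285) = 4 × 12 × 28 × 40 = 53760.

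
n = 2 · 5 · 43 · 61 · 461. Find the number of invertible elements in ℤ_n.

φ(2) = 2 − 1 = 1.
φ(5) = 5 − 1 = 4.
φ(43) = 43 − 1 = 42.
φ(61) = 61 − 1 = 60.
φ(461) = 461 − 1 = 460.
Multiply: 1 · 4 · 42 · 60 · 460 = 4636800.

4636800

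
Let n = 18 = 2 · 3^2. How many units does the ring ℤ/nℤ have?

6

φ(18) = 18 · (1 − 1/2) · (1 − 1/3)
       = 18 · 2/6 = 6.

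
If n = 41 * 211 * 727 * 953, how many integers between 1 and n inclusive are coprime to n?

5805676800

φ(5993680981) = 5993680981 · (1 − 1/41) · (1 − 1/211) · (1 − 1/727) · (1 − 1/953)
       = 5993680981 · 5805676800/5993680981 = 5805676800.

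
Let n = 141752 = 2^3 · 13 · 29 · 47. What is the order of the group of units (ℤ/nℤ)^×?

φ(141752) = 141752 · (1 − 1/2) · (1 − 1/13) · (1 − 1/29) · (1 − 1/47)
       = 141752 · 15456/35438 = 61824.

61824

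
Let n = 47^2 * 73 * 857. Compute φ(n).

φ(138197249) = 138197249 · (1 − 1/47) · (1 − 1/73) · (1 − 1/857)
       = 138197249 · 2835072/2940367 = 133248384.

133248384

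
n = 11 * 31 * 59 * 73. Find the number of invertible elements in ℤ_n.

φ(1468687) = 1468687 · (1 − 1/11) · (1 − 1/31) · (1 − 1/59) · (1 − 1/73)
       = 1468687 · 1252800/1468687 = 1252800.

1252800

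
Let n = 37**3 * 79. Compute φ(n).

φ(4001587) = 4001587 · (1 − 1/37) · (1 − 1/79)
       = 4001587 · 2808/2923 = 3844152.

3844152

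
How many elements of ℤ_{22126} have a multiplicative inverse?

Factor 22126: 22126 = 2 × 13 × 23 × 37.
φ(22126) = 22126 · (1 − 1/2) · (1 − 1/13) · (1 − 1/23) · (1 − 1/37)
       = 22126 · 9504/22126 = 9504.

9504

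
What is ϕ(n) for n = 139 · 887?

φ(139) = 139 − 1 = 138.
φ(887) = 887 − 1 = 886.
Since φ is multiplicative, φ(123293) = 138 · 886 = 122268.

122268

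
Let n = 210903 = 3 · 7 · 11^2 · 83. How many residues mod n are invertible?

φ(210903) = 210903 · (1 − 1/3) · (1 − 1/7) · (1 − 1/11) · (1 − 1/83)
       = 210903 · 9840/19173 = 108240.

108240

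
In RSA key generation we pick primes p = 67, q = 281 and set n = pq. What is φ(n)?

φ(18827) = 18827 · (1 − 1/67) · (1 − 1/281)
       = 18827 · 18480/18827 = 18480.

18480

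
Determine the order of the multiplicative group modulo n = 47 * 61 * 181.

496800

φ(47) = 47 − 1 = 46.
φ(61) = 61 − 1 = 60.
φ(181) = 181 − 1 = 180.
Multiply: 46 · 60 · 180 = 496800.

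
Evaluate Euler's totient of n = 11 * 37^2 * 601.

7992000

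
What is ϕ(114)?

36

114 = 2 · 3 · 19.
φ(2) = 2 − 1 = 1.
φ(3) = 3 − 1 = 2.
φ(19) = 19 − 1 = 18.
Multiply: 1 · 2 · 18 = 36.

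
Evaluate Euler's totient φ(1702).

Prime factorization: 1702 = 2 · 23 · 37.
φ(1702) = 1702 · (1 − 1/2) · (1 − 1/23) · (1 − 1/37)
       = 1702 · 792/1702 = 792.

792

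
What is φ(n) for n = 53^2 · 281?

771680

φ(53^2) = 53^1·(53−1) = 53·52 = 2756.
φ(281) = 281 − 1 = 280.
φ(789329) = 2756 × 280 = 771680.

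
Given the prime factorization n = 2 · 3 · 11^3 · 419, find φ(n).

1011560

φ(3346134) = 3346134 · (1 − 1/2) · (1 − 1/3) · (1 − 1/11) · (1 − 1/419)
       = 3346134 · 8360/27654 = 1011560.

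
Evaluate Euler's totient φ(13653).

8640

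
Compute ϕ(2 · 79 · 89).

φ(2) = 2 − 1 = 1.
φ(79) = 79 − 1 = 78.
φ(89) = 89 − 1 = 88.
Since φ is multiplicative, φ(14062) = 1 · 78 · 88 = 6864.

6864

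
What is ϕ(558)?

First factor: 558 = 2 * 3^2 * 31.
φ(2) = 2 − 1 = 1.
φ(3^2) = 3^2 − 3^1 = 9 − 3 = 6.
φ(31) = 31 − 1 = 30.
Since φ is multiplicative, φ(558) = 1 · 6 · 30 = 180.

180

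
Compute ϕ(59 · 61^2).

φ(219539) = 219539 · (1 − 1/59) · (1 − 1/61)
       = 219539 · 3480/3599 = 212280.

212280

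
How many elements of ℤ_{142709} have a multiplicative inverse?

108864

Factor 142709: 142709 = 7 · 19 · 29 · 37.
φ(7) = 7 − 1 = 6.
φ(19) = 19 − 1 = 18.
φ(29) = 29 − 1 = 28.
φ(37) = 37 − 1 = 36.
φ(142709) = 6 × 18 × 28 × 36 = 108864.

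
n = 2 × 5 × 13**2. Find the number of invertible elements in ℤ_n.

624

φ(1690) = 1690 · (1 − 1/2) · (1 − 1/5) · (1 − 1/13)
       = 1690 · 48/130 = 624.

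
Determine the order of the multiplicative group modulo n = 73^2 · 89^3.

φ(73^2) = 73^2 − 73^1 = 5329 − 73 = 5256.
φ(89^3) = 89^3 − 89^2 = 704969 − 7921 = 697048.
Multiply: 5256 · 697048 = 3663684288.

3663684288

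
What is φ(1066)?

480

Prime factorization: 1066 = 2 × 13 × 41.
φ(2) = 2 − 1 = 1.
φ(13) = 13 − 1 = 12.
φ(41) = 41 − 1 = 40.
Multiply: 1 · 12 · 40 = 480.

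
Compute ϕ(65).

65 = 5 · 13.
φ(65) = 65 · (1 − 1/5) · (1 − 1/13)
       = 65 · 48/65 = 48.

48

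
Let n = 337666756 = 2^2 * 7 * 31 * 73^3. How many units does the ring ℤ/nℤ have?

138127680

φ(337666756) = 337666756 · (1 − 1/2) · (1 − 1/7) · (1 − 1/31) · (1 − 1/73)
       = 337666756 · 12960/31682 = 138127680.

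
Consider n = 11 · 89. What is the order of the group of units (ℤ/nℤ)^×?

880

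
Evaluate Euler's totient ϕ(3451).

2688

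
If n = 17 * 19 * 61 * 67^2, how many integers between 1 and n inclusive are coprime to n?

76412160

φ(88446767) = 88446767 · (1 − 1/17) · (1 − 1/19) · (1 − 1/61) · (1 − 1/67)
       = 88446767 · 1140480/1320101 = 76412160.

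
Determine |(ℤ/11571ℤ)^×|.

6048

Factor 11571: 11571 = 3 * 7 * 19 * 29.
φ(3) = 3 − 1 = 2.
φ(7) = 7 − 1 = 6.
φ(19) = 19 − 1 = 18.
φ(29) = 29 − 1 = 28.
φ(11571) = 2 × 6 × 18 × 28 = 6048.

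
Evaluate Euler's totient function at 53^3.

φ(53^3) = 53^3 − 53^2 = 148877 − 2809 = 146068.

146068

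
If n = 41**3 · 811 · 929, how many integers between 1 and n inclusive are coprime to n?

50542963200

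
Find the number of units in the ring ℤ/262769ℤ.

215040

Prime factorization: 262769 = 13 * 17 * 29 * 41.
φ(13) = 13 − 1 = 12.
φ(17) = 17 − 1 = 16.
φ(29) = 29 − 1 = 28.
φ(41) = 41 − 1 = 40.
Since φ is multiplicative, φ(262769) = 12 · 16 · 28 · 40 = 215040.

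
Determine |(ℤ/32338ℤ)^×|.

Factor 32338: 32338 = 2 · 19 · 23 · 37.
φ(32338) = 32338 · (1 − 1/2) · (1 − 1/19) · (1 − 1/23) · (1 − 1/37)
       = 32338 · 14256/32338 = 14256.

14256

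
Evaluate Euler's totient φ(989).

924

First factor: 989 = 23 · 43.
φ(23) = 23 − 1 = 22.
φ(43) = 43 − 1 = 42.
Multiply: 22 · 42 = 924.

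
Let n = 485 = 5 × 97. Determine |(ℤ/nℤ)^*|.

φ(485) = 485 · (1 − 1/5) · (1 − 1/97)
       = 485 · 384/485 = 384.

384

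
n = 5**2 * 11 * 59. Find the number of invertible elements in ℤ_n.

11600

φ(16225) = 16225 · (1 − 1/5) · (1 − 1/11) · (1 − 1/59)
       = 16225 · 2320/3245 = 11600.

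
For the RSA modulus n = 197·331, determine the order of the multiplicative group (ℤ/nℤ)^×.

64680

For distinct primes, φ(pq) = (p−1)(q−1) = 196 × 330 = 64680.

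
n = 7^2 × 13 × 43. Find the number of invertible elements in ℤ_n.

21168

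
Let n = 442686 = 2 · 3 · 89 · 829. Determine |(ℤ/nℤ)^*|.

145728

φ(2) = 2 − 1 = 1.
φ(3) = 3 − 1 = 2.
φ(89) = 89 − 1 = 88.
φ(829) = 829 − 1 = 828.
Multiply: 1 · 2 · 88 · 828 = 145728.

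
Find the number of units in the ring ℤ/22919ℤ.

22919 = 13 * 41 * 43.
φ(13) = 13 − 1 = 12.
φ(41) = 41 − 1 = 40.
φ(43) = 43 − 1 = 42.
Multiply: 12 · 40 · 42 = 20160.

20160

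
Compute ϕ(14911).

Prime factorization: 14911 = 13 * 31 * 37.
φ(13) = 13 − 1 = 12.
φ(31) = 31 − 1 = 30.
φ(37) = 37 − 1 = 36.
φ(14911) = 12 × 30 × 36 = 12960.

12960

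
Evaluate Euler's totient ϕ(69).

44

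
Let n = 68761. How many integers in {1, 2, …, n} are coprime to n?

49680

Prime factorization: 68761 = 7 · 11 · 19 · 47.
φ(68761) = 68761 · (1 − 1/7) · (1 − 1/11) · (1 − 1/19) · (1 − 1/47)
       = 68761 · 49680/68761 = 49680.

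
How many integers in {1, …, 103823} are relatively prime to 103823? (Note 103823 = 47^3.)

101614

φ(47^3) = 47^3 − 47^2 = 103823 − 2209 = 101614.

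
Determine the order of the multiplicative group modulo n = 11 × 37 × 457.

164160

φ(185999) = 185999 · (1 − 1/11) · (1 − 1/37) · (1 − 1/457)
       = 185999 · 164160/185999 = 164160.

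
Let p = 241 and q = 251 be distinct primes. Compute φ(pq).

φ(241) = 241 − 1 = 240.
φ(251) = 251 − 1 = 250.
φ(60491) = 240 × 250 = 60000.

60000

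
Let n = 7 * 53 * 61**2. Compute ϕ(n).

1141920

φ(1380491) = 1380491 · (1 − 1/7) · (1 − 1/53) · (1 − 1/61)
       = 1380491 · 18720/22631 = 1141920.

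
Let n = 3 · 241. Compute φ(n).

φ(3) = 3 − 1 = 2.
φ(241) = 241 − 1 = 240.
Since φ is multiplicative, φ(723) = 2 · 240 = 480.

480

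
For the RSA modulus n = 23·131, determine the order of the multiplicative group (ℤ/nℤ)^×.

For distinct primes, φ(pq) = (p−1)(q−1) = 22 × 130 = 2860.

2860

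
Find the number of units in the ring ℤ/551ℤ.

504

Factor 551: 551 = 19 · 29.
φ(551) = 551 · (1 − 1/19) · (1 − 1/29)
       = 551 · 504/551 = 504.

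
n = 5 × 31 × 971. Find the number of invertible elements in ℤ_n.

φ(5) = 5 − 1 = 4.
φ(31) = 31 − 1 = 30.
φ(971) = 971 − 1 = 970.
Since φ is multiplicative, φ(150505) = 4 · 30 · 970 = 116400.

116400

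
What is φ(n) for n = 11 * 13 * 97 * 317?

φ(4397107) = 4397107 · (1 − 1/11) · (1 − 1/13) · (1 − 1/97) · (1 − 1/317)
       = 4397107 · 3640320/4397107 = 3640320.

3640320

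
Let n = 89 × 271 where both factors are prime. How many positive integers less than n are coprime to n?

23760

For distinct primes, φ(pq) = (p−1)(q−1) = 88 × 270 = 23760.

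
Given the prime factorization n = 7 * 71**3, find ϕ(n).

2117220

φ(2505377) = 2505377 · (1 − 1/7) · (1 − 1/71)
       = 2505377 · 420/497 = 2117220.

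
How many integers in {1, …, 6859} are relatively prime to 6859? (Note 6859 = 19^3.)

6498

φ(6859) = 6859 · (1 − 1/19)
       = 6859 · 18/19 = 6498.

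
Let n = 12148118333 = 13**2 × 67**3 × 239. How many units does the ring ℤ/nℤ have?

11000061072

φ(13^2) = 13^1·(13−1) = 13·12 = 156.
φ(67^3) = 67^3 − 67^2 = 300763 − 4489 = 296274.
φ(239) = 239 − 1 = 238.
φ(12148118333) = 156 × 296274 × 238 = 11000061072.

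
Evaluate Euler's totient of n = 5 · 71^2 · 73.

φ(1839965) = 1839965 · (1 − 1/5) · (1 − 1/71) · (1 − 1/73)
       = 1839965 · 20160/25915 = 1431360.

1431360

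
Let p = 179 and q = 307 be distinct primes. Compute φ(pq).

54468

φ(54953) = 54953 · (1 − 1/179) · (1 − 1/307)
       = 54953 · 54468/54953 = 54468.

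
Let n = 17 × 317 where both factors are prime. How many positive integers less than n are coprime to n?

5056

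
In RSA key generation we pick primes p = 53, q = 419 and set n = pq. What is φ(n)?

21736

φ(n) = (p − 1)(q − 1) = (53−1)(419−1) = 52·418 = 21736.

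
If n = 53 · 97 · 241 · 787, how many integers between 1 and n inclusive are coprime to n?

941690880

φ(975078047) = 975078047 · (1 − 1/53) · (1 − 1/97) · (1 − 1/241) · (1 − 1/787)
       = 975078047 · 941690880/975078047 = 941690880.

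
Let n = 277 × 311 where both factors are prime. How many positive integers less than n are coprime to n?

85560

For distinct primes, φ(pq) = (p−1)(q−1) = 276 × 310 = 85560.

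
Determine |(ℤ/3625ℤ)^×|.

2800

Factor 3625: 3625 = 5^3 * 29.
φ(3625) = 3625 · (1 − 1/5) · (1 − 1/29)
       = 3625 · 112/145 = 2800.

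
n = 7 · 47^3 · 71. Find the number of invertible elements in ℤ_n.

42677880

φ(51600031) = 51600031 · (1 − 1/7) · (1 − 1/47) · (1 − 1/71)
       = 51600031 · 19320/23359 = 42677880.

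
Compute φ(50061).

Prime factorization: 50061 = 3 · 11 · 37 · 41.
φ(50061) = 50061 · (1 − 1/3) · (1 − 1/11) · (1 − 1/37) · (1 − 1/41)
       = 50061 · 28800/50061 = 28800.

28800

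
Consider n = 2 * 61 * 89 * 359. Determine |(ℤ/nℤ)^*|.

φ(2) = 2 − 1 = 1.
φ(61) = 61 − 1 = 60.
φ(89) = 89 − 1 = 88.
φ(359) = 359 − 1 = 358.
Multiply: 1 · 60 · 88 · 358 = 1890240.

1890240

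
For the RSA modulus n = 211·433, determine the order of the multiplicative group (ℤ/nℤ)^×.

90720

φ(n) = (p − 1)(q − 1) = (211−1)(433−1) = 210·432 = 90720.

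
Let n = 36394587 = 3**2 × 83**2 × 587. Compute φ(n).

φ(36394587) = 36394587 · (1 − 1/3) · (1 − 1/83) · (1 − 1/587)
       = 36394587 · 96104/146163 = 23929896.

23929896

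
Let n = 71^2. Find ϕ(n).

4970

φ(71^2) = 71^1·(71−1) = 71·70 = 4970.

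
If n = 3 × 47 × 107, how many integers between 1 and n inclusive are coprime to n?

φ(3) = 3 − 1 = 2.
φ(47) = 47 − 1 = 46.
φ(107) = 107 − 1 = 106.
Since φ is multiplicative, φ(15087) = 2 · 46 · 106 = 9752.

9752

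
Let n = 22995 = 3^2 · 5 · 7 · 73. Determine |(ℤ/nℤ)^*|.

φ(22995) = 22995 · (1 − 1/3) · (1 − 1/5) · (1 − 1/7) · (1 − 1/73)
       = 22995 · 3456/7665 = 10368.

10368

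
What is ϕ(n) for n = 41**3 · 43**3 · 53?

271529643840

φ(41^3) = 41^2·(41−1) = 1681·40 = 67240.
φ(43^3) = 43^2·(43−1) = 1849·42 = 77658.
φ(53) = 53 − 1 = 52.
Since φ is multiplicative, φ(290424203191) = 67240 · 77658 · 52 = 271529643840.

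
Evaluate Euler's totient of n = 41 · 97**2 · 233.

86415360

φ(41) = 41 − 1 = 40.
φ(97^2) = 97^1·(97−1) = 97·96 = 9312.
φ(233) = 233 − 1 = 232.
Multiply: 40 · 9312 · 232 = 86415360.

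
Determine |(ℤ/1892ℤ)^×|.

840

Factor 1892: 1892 = 2**2 · 11 · 43.
φ(1892) = 1892 · (1 − 1/2) · (1 − 1/11) · (1 − 1/43)
       = 1892 · 420/946 = 840.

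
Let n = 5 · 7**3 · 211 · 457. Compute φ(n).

112613760

φ(5) = 5 − 1 = 4.
φ(7^3) = 7^3 − 7^2 = 343 − 49 = 294.
φ(211) = 211 − 1 = 210.
φ(457) = 457 − 1 = 456.
Multiply: 4 · 294 · 210 · 456 = 112613760.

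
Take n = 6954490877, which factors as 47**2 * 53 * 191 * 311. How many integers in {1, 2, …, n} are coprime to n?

φ(47^2) = 47^2 − 47^1 = 2209 − 47 = 2162.
φ(53) = 53 − 1 = 52.
φ(191) = 191 − 1 = 190.
φ(311) = 311 − 1 = 310.
φ(6954490877) = 2162 × 52 × 190 × 310 = 6621773600.

6621773600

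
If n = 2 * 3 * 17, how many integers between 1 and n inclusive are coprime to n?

32

φ(102) = 102 · (1 − 1/2) · (1 − 1/3) · (1 − 1/17)
       = 102 · 32/102 = 32.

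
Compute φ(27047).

First factor: 27047 = 17 · 37 · 43.
φ(27047) = 27047 · (1 − 1/17) · (1 − 1/37) · (1 − 1/43)
       = 27047 · 24192/27047 = 24192.

24192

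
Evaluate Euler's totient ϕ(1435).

960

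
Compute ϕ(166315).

First factor: 166315 = 5 × 29 × 31 × 37.
φ(166315) = 166315 · (1 − 1/5) · (1 − 1/29) · (1 − 1/31) · (1 − 1/37)
       = 166315 · 120960/166315 = 120960.

120960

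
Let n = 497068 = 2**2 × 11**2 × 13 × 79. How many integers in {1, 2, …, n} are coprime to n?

φ(2^2) = 2^2 − 2^1 = 4 − 2 = 2.
φ(11^2) = 11^1·(11−1) = 11·10 = 110.
φ(13) = 13 − 1 = 12.
φ(79) = 79 − 1 = 78.
Since φ is multiplicative, φ(497068) = 2 · 110 · 12 · 78 = 205920.

205920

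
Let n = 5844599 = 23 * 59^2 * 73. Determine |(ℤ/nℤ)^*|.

5420448

φ(23) = 23 − 1 = 22.
φ(59^2) = 59^2 − 59^1 = 3481 − 59 = 3422.
φ(73) = 73 − 1 = 72.
φ(5844599) = 22 × 3422 × 72 = 5420448.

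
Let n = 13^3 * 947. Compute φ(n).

1918488

φ(13^3) = 13^3 − 13^2 = 2197 − 169 = 2028.
φ(947) = 947 − 1 = 946.
Since φ is multiplicative, φ(2080559) = 2028 · 946 = 1918488.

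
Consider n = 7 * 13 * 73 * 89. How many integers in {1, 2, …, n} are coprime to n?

φ(591227) = 591227 · (1 − 1/7) · (1 − 1/13) · (1 − 1/73) · (1 − 1/89)
       = 591227 · 456192/591227 = 456192.

456192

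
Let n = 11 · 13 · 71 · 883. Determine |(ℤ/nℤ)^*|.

7408800

φ(8965099) = 8965099 · (1 − 1/11) · (1 − 1/13) · (1 − 1/71) · (1 − 1/883)
       = 8965099 · 7408800/8965099 = 7408800.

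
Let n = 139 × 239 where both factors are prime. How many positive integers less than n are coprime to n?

φ(33221) = 33221 · (1 − 1/139) · (1 − 1/239)
       = 33221 · 32844/33221 = 32844.

32844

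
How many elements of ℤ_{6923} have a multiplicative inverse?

5544

Prime factorization: 6923 = 7 × 23 × 43.
φ(6923) = 6923 · (1 − 1/7) · (1 − 1/23) · (1 − 1/43)
       = 6923 · 5544/6923 = 5544.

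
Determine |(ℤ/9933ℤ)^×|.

First factor: 9933 = 3 · 7 · 11 · 43.
φ(3) = 3 − 1 = 2.
φ(7) = 7 − 1 = 6.
φ(11) = 11 − 1 = 10.
φ(43) = 43 − 1 = 42.
Since φ is multiplicative, φ(9933) = 2 · 6 · 10 · 42 = 5040.

5040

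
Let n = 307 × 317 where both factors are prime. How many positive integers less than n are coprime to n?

96696

φ(307) = 307 − 1 = 306.
φ(317) = 317 − 1 = 316.
Multiply: 306 · 316 = 96696.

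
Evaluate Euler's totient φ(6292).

2640

Factor 6292: 6292 = 2**2 * 11**2 * 13.
φ(2^2) = 2^1·(2−1) = 2·1 = 2.
φ(11^2) = 11^1·(11−1) = 11·10 = 110.
φ(13) = 13 − 1 = 12.
φ(6292) = 2 × 110 × 12 = 2640.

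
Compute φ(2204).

1008

First factor: 2204 = 2^2 × 19 × 29.
φ(2204) = 2204 · (1 − 1/2) · (1 − 1/19) · (1 − 1/29)
       = 2204 · 504/1102 = 1008.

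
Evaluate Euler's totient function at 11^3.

φ(1331) = 1331 · (1 − 1/11)
       = 1331 · 10/11 = 1210.

1210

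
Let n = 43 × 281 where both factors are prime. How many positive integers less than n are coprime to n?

11760

φ(12083) = 12083 · (1 − 1/43) · (1 − 1/281)
       = 12083 · 11760/12083 = 11760.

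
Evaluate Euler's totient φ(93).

60

Prime factorization: 93 = 3 × 31.
φ(3) = 3 − 1 = 2.
φ(31) = 31 − 1 = 30.
Since φ is multiplicative, φ(93) = 2 · 30 = 60.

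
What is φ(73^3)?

φ(389017) = 389017 · (1 − 1/73)
       = 389017 · 72/73 = 383688.

383688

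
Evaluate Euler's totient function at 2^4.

8

φ(2^4) = 2^4 − 2^3 = 16 − 8 = 8.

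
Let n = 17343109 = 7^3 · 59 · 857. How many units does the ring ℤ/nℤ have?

φ(7^3) = 7^2·(7−1) = 49·6 = 294.
φ(59) = 59 − 1 = 58.
φ(857) = 857 − 1 = 856.
Multiply: 294 · 58 · 856 = 14596512.

14596512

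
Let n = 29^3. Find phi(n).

23548

φ(24389) = 24389 · (1 − 1/29)
       = 24389 · 28/29 = 23548.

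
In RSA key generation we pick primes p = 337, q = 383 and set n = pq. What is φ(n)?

φ(337) = 337 − 1 = 336.
φ(383) = 383 − 1 = 382.
Multiply: 336 · 382 = 128352.

128352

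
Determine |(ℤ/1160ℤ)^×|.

448

First factor: 1160 = 2^3 * 5 * 29.
φ(2^3) = 2^3 − 2^2 = 8 − 4 = 4.
φ(5) = 5 − 1 = 4.
φ(29) = 29 − 1 = 28.
Multiply: 4 · 4 · 28 = 448.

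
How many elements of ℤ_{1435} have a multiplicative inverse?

960

First factor: 1435 = 5 × 7 × 41.
φ(1435) = 1435 · (1 − 1/5) · (1 − 1/7) · (1 − 1/41)
       = 1435 · 960/1435 = 960.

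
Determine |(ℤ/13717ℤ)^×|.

11760

First factor: 13717 = 11 * 29 * 43.
φ(11) = 11 − 1 = 10.
φ(29) = 29 − 1 = 28.
φ(43) = 43 − 1 = 42.
Multiply: 10 · 28 · 42 = 11760.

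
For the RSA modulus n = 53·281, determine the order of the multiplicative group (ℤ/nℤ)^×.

14560

φ(14893) = 14893 · (1 − 1/53) · (1 − 1/281)
       = 14893 · 14560/14893 = 14560.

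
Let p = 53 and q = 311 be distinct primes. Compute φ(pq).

16120

φ(53) = 53 − 1 = 52.
φ(311) = 311 − 1 = 310.
Multiply: 52 · 310 = 16120.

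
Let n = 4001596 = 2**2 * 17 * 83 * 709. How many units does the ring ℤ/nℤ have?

φ(2^2) = 2^2 − 2^1 = 4 − 2 = 2.
φ(17) = 17 − 1 = 16.
φ(83) = 83 − 1 = 82.
φ(709) = 709 − 1 = 708.
Since φ is multiplicative, φ(4001596) = 2 · 16 · 82 · 708 = 1857792.

1857792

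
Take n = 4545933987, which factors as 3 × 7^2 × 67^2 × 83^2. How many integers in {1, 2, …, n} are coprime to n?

φ(3) = 3 − 1 = 2.
φ(7^2) = 7^1·(7−1) = 7·6 = 42.
φ(67^2) = 67^2 − 67^1 = 4489 − 67 = 4422.
φ(83^2) = 83^2 − 83^1 = 6889 − 83 = 6806.
Multiply: 2 · 42 · 4422 · 6806 = 2528075088.

2528075088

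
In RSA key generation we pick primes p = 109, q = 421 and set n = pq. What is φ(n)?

45360

φ(pq) = (p−1)(q−1) = 108 · 420 = 45360.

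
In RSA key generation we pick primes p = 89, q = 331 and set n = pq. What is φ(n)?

29040

φ(29459) = 29459 · (1 − 1/89) · (1 − 1/331)
       = 29459 · 29040/29459 = 29040.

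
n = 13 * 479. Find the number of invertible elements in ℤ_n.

5736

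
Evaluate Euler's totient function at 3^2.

φ(3^2) = 3^2 − 3^1 = 9 − 3 = 6.

6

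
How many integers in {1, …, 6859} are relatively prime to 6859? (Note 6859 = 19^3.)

6498

φ(19^3) = 19^3 − 19^2 = 6859 − 361 = 6498.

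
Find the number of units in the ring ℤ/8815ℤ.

Factor 8815: 8815 = 5 · 41 · 43.
φ(8815) = 8815 · (1 − 1/5) · (1 − 1/41) · (1 − 1/43)
       = 8815 · 6720/8815 = 6720.

6720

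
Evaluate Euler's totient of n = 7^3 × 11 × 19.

φ(71687) = 71687 · (1 − 1/7) · (1 − 1/11) · (1 − 1/19)
       = 71687 · 1080/1463 = 52920.

52920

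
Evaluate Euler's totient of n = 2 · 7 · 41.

φ(2) = 2 − 1 = 1.
φ(7) = 7 − 1 = 6.
φ(41) = 41 − 1 = 40.
φ(574) = 1 × 6 × 40 = 240.

240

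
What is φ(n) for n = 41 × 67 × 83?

216480

φ(41) = 41 − 1 = 40.
φ(67) = 67 − 1 = 66.
φ(83) = 83 − 1 = 82.
φ(228001) = 40 × 66 × 82 = 216480.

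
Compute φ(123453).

70560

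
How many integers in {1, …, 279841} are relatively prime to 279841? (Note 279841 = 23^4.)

φ(279841) = 279841 · (1 − 1/23)
       = 279841 · 22/23 = 267674.

267674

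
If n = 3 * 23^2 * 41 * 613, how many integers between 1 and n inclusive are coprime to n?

24773760

φ(39886071) = 39886071 · (1 − 1/3) · (1 − 1/23) · (1 − 1/41) · (1 − 1/613)
       = 39886071 · 1077120/1734177 = 24773760.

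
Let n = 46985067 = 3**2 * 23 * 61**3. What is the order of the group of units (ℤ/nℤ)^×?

29470320

φ(3^2) = 3^1·(3−1) = 3·2 = 6.
φ(23) = 23 − 1 = 22.
φ(61^3) = 61^2·(61−1) = 3721·60 = 223260.
φ(46985067) = 6 × 22 × 223260 = 29470320.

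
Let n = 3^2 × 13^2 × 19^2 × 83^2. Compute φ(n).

2178682272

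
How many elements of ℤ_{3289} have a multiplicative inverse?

Prime factorization: 3289 = 11 × 13 × 23.
φ(11) = 11 − 1 = 10.
φ(13) = 13 − 1 = 12.
φ(23) = 23 − 1 = 22.
Multiply: 10 · 12 · 22 = 2640.

2640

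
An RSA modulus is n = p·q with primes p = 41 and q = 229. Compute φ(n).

9120

φ(41) = 41 − 1 = 40.
φ(229) = 229 − 1 = 228.
φ(9389) = 40 × 228 = 9120.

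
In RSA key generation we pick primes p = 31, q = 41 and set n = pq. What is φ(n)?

1200

For distinct primes, φ(pq) = (p−1)(q−1) = 30 × 40 = 1200.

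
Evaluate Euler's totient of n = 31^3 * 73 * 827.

φ(1798512461) = 1798512461 · (1 − 1/31) · (1 − 1/73) · (1 − 1/827)
       = 1798512461 · 1784160/1871501 = 1714577760.

1714577760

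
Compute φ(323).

288

First factor: 323 = 17 · 19.
φ(17) = 17 − 1 = 16.
φ(19) = 19 − 1 = 18.
Since φ is multiplicative, φ(323) = 16 · 18 = 288.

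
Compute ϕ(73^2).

5256

φ(73^2) = 73^1·(73−1) = 73·72 = 5256.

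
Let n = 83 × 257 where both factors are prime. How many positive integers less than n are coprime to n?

φ(n) = (p − 1)(q − 1) = (83−1)(257−1) = 82·256 = 20992.

20992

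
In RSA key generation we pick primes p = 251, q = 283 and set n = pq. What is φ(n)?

70500

φ(n) = (p − 1)(q − 1) = (251−1)(283−1) = 250·282 = 70500.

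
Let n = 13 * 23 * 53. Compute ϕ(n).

13728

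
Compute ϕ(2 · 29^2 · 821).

665840

φ(2) = 2 − 1 = 1.
φ(29^2) = 29^2 − 29^1 = 841 − 29 = 812.
φ(821) = 821 − 1 = 820.
Multiply: 1 · 812 · 820 = 665840.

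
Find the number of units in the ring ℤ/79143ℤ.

47520

Factor 79143: 79143 = 3 * 23 * 31 * 37.
φ(3) = 3 − 1 = 2.
φ(23) = 23 − 1 = 22.
φ(31) = 31 − 1 = 30.
φ(37) = 37 − 1 = 36.
Multiply: 2 · 22 · 30 · 36 = 47520.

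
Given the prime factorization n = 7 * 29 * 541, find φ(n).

90720

φ(7) = 7 − 1 = 6.
φ(29) = 29 − 1 = 28.
φ(541) = 541 − 1 = 540.
Multiply: 6 · 28 · 540 = 90720.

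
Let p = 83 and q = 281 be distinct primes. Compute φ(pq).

22960

φ(n) = (p − 1)(q − 1) = (83−1)(281−1) = 82·280 = 22960.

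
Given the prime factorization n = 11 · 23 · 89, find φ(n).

φ(11) = 11 − 1 = 10.
φ(23) = 23 − 1 = 22.
φ(89) = 89 − 1 = 88.
φ(22517) = 10 × 22 × 88 = 19360.

19360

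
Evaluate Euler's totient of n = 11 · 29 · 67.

18480

φ(11) = 11 − 1 = 10.
φ(29) = 29 − 1 = 28.
φ(67) = 67 − 1 = 66.
φ(21373) = 10 × 28 × 66 = 18480.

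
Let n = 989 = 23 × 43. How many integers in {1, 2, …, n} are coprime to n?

924

φ(23) = 23 − 1 = 22.
φ(43) = 43 − 1 = 42.
Multiply: 22 · 42 = 924.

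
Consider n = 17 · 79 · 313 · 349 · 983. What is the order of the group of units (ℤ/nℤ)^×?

133063796736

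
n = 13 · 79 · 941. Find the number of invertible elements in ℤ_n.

879840

φ(966407) = 966407 · (1 − 1/13) · (1 − 1/79) · (1 − 1/941)
       = 966407 · 879840/966407 = 879840.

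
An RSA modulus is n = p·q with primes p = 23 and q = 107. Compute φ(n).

For distinct primes, φ(pq) = (p−1)(q−1) = 22 × 106 = 2332.

2332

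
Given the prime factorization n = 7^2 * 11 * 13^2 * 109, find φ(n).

φ(7^2) = 7^2 − 7^1 = 49 − 7 = 42.
φ(11) = 11 − 1 = 10.
φ(13^2) = 13^1·(13−1) = 13·12 = 156.
φ(109) = 109 − 1 = 108.
Since φ is multiplicative, φ(9928919) = 42 · 10 · 156 · 108 = 7076160.

7076160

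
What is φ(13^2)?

156

φ(169) = 169 · (1 − 1/13)
       = 169 · 12/13 = 156.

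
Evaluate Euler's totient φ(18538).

7920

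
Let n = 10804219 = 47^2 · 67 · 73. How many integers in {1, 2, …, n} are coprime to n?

φ(47^2) = 47^1·(47−1) = 47·46 = 2162.
φ(67) = 67 − 1 = 66.
φ(73) = 73 − 1 = 72.
Multiply: 2162 · 66 · 72 = 10273824.

10273824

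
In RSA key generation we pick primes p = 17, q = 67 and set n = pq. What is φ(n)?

1056

For distinct primes, φ(pq) = (p−1)(q−1) = 16 × 66 = 1056.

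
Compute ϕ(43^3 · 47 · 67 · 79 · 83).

φ(1641659979451) = 1641659979451 · (1 − 1/43) · (1 − 1/47) · (1 − 1/67) · (1 − 1/79) · (1 − 1/83)
       = 1641659979451 · 815566752/887863699 = 1507982924448.

1507982924448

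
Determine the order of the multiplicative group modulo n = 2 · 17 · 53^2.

φ(2) = 2 − 1 = 1.
φ(17) = 17 − 1 = 16.
φ(53^2) = 53^1·(53−1) = 53·52 = 2756.
Since φ is multiplicative, φ(95506) = 1 · 16 · 2756 = 44096.

44096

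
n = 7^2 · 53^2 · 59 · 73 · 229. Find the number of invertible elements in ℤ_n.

φ(135755731223) = 135755731223 · (1 − 1/7) · (1 − 1/53) · (1 − 1/59) · (1 − 1/73) · (1 − 1/229)
       = 135755731223 · 297063936/365918413 = 110210720256.

110210720256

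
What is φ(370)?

144

370 = 2 · 5 · 37.
φ(2) = 2 − 1 = 1.
φ(5) = 5 − 1 = 4.
φ(37) = 37 − 1 = 36.
φ(370) = 1 × 4 × 36 = 144.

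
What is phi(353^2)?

124256

φ(124609) = 124609 · (1 − 1/353)
       = 124609 · 352/353 = 124256.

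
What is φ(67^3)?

296274

φ(67^3) = 67^3 − 67^2 = 300763 − 4489 = 296274.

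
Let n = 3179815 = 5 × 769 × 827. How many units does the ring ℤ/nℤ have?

2537472

φ(5) = 5 − 1 = 4.
φ(769) = 769 − 1 = 768.
φ(827) = 827 − 1 = 826.
Multiply: 4 · 768 · 826 = 2537472.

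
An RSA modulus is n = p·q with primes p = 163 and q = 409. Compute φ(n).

φ(66667) = 66667 · (1 − 1/163) · (1 − 1/409)
       = 66667 · 66096/66667 = 66096.

66096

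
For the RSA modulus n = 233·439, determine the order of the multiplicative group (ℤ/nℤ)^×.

φ(102287) = 102287 · (1 − 1/233) · (1 − 1/439)
       = 102287 · 101616/102287 = 101616.

101616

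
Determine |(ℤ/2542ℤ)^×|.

1200

Prime factorization: 2542 = 2 · 31 · 41.
φ(2542) = 2542 · (1 − 1/2) · (1 − 1/31) · (1 − 1/41)
       = 2542 · 1200/2542 = 1200.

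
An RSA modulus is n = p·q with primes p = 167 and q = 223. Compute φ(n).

36852

For distinct primes, φ(pq) = (p−1)(q−1) = 166 × 222 = 36852.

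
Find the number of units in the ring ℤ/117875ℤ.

88000

Factor 117875: 117875 = 5**3 · 23 · 41.
φ(5^3) = 5^2·(5−1) = 25·4 = 100.
φ(23) = 23 − 1 = 22.
φ(41) = 41 − 1 = 40.
Since φ is multiplicative, φ(117875) = 100 · 22 · 40 = 88000.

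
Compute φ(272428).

First factor: 272428 = 2**2 * 13**3 * 31.
φ(272428) = 272428 · (1 − 1/2) · (1 − 1/13) · (1 − 1/31)
       = 272428 · 360/806 = 121680.

121680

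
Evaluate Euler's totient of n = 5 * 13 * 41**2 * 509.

φ(55615885) = 55615885 · (1 − 1/5) · (1 − 1/13) · (1 − 1/41) · (1 − 1/509)
       = 55615885 · 975360/1356485 = 39989760.

39989760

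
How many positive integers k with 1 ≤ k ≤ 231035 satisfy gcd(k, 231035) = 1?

Prime factorization: 231035 = 5 × 7^2 × 23 × 41.
φ(231035) = 231035 · (1 − 1/5) · (1 − 1/7) · (1 − 1/23) · (1 − 1/41)
       = 231035 · 21120/33005 = 147840.

147840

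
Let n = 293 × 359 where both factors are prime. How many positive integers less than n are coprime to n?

104536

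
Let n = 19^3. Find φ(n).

6498

φ(19^3) = 19^3 − 19^2 = 6859 − 361 = 6498.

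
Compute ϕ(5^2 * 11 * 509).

φ(5^2) = 5^2 − 5^1 = 25 − 5 = 20.
φ(11) = 11 − 1 = 10.
φ(509) = 509 − 1 = 508.
Since φ is multiplicative, φ(139975) = 20 · 10 · 508 = 101600.

101600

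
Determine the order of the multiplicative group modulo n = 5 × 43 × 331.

φ(5) = 5 − 1 = 4.
φ(43) = 43 − 1 = 42.
φ(331) = 331 − 1 = 330.
Since φ is multiplicative, φ(71165) = 4 · 42 · 330 = 55440.

55440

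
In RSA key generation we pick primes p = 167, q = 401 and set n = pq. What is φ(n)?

For distinct primes, φ(pq) = (p−1)(q−1) = 166 × 400 = 66400.

66400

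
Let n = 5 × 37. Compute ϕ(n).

φ(5) = 5 − 1 = 4.
φ(37) = 37 − 1 = 36.
φ(185) = 4 × 36 = 144.

144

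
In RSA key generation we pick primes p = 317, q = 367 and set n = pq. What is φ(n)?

φ(317) = 317 − 1 = 316.
φ(367) = 367 − 1 = 366.
Multiply: 316 · 366 = 115656.

115656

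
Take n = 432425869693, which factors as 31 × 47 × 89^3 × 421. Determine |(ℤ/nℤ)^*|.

φ(432425869693) = 432425869693 · (1 − 1/31) · (1 − 1/47) · (1 − 1/89) · (1 − 1/421)
       = 432425869693 · 51004800/54592333 = 404009020800.

404009020800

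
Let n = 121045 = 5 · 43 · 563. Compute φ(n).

94416

φ(5) = 5 − 1 = 4.
φ(43) = 43 − 1 = 42.
φ(563) = 563 − 1 = 562.
Since φ is multiplicative, φ(121045) = 4 · 42 · 562 = 94416.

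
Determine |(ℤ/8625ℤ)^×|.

8625 = 3 * 5^3 * 23.
φ(3) = 3 − 1 = 2.
φ(5^3) = 5^3 − 5^2 = 125 − 25 = 100.
φ(23) = 23 − 1 = 22.
Multiply: 2 · 100 · 22 = 4400.

4400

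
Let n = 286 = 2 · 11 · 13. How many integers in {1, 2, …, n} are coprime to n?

120

φ(286) = 286 · (1 − 1/2) · (1 − 1/11) · (1 − 1/13)
       = 286 · 120/286 = 120.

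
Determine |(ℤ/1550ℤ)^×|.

600

Factor 1550: 1550 = 2 · 5^2 · 31.
φ(2) = 2 − 1 = 1.
φ(5^2) = 5^1·(5−1) = 5·4 = 20.
φ(31) = 31 − 1 = 30.
φ(1550) = 1 × 20 × 30 = 600.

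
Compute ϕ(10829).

8064

Factor 10829: 10829 = 7^2 · 13 · 17.
φ(7^2) = 7^1·(7−1) = 7·6 = 42.
φ(13) = 13 − 1 = 12.
φ(17) = 17 − 1 = 16.
Multiply: 42 · 12 · 16 = 8064.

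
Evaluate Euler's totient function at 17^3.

φ(4913) = 4913 · (1 − 1/17)
       = 4913 · 16/17 = 4624.

4624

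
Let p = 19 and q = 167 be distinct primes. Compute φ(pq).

2988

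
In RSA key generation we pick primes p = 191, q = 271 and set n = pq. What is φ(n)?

φ(51761) = 51761 · (1 − 1/191) · (1 − 1/271)
       = 51761 · 51300/51761 = 51300.

51300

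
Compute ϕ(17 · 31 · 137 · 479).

31203840

φ(17) = 17 − 1 = 16.
φ(31) = 31 − 1 = 30.
φ(137) = 137 − 1 = 136.
φ(479) = 479 − 1 = 478.
φ(34583321) = 16 × 30 × 136 × 478 = 31203840.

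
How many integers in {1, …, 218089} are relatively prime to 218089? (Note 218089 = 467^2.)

φ(467^2) = 467^2 − 467^1 = 218089 − 467 = 217622.

217622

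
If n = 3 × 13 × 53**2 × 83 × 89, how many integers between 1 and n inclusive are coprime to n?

φ(809253237) = 809253237 · (1 − 1/3) · (1 − 1/13) · (1 − 1/53) · (1 − 1/83) · (1 − 1/89)
       = 809253237 · 9005568/15268929 = 477295104.

477295104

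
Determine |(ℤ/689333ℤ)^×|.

591360

First factor: 689333 = 17 * 23 * 41 * 43.
φ(17) = 17 − 1 = 16.
φ(23) = 23 − 1 = 22.
φ(41) = 41 − 1 = 40.
φ(43) = 43 − 1 = 42.
Multiply: 16 · 22 · 40 · 42 = 591360.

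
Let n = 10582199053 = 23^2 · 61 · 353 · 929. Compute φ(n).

φ(10582199053) = 10582199053 · (1 − 1/23) · (1 − 1/61) · (1 − 1/353) · (1 − 1/929)
       = 10582199053 · 431185920/460095611 = 9917276160.

9917276160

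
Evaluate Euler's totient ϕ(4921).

First factor: 4921 = 7 · 19 · 37.
φ(7) = 7 − 1 = 6.
φ(19) = 19 − 1 = 18.
φ(37) = 37 − 1 = 36.
Since φ is multiplicative, φ(4921) = 6 · 18 · 36 = 3888.

3888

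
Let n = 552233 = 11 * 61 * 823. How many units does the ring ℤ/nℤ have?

493200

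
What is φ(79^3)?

φ(79^3) = 79^2·(79−1) = 6241·78 = 486798.

486798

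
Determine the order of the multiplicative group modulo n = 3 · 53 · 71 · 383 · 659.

φ(2849309733) = 2849309733 · (1 − 1/3) · (1 − 1/53) · (1 − 1/71) · (1 − 1/383) · (1 − 1/659)
       = 2849309733 · 1829871680/2849309733 = 1829871680.

1829871680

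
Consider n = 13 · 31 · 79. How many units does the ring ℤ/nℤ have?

28080

φ(31837) = 31837 · (1 − 1/13) · (1 − 1/31) · (1 − 1/79)
       = 31837 · 28080/31837 = 28080.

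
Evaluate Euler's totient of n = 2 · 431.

φ(2) = 2 − 1 = 1.
φ(431) = 431 − 1 = 430.
φ(862) = 1 × 430 = 430.

430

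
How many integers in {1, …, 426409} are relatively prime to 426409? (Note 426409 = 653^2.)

425756

φ(426409) = 426409 · (1 − 1/653)
       = 426409 · 652/653 = 425756.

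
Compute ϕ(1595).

1120

Factor 1595: 1595 = 5 · 11 · 29.
φ(5) = 5 − 1 = 4.
φ(11) = 11 − 1 = 10.
φ(29) = 29 − 1 = 28.
φ(1595) = 4 × 10 × 28 = 1120.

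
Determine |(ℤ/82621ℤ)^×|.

60480

82621 = 7 * 11 * 29 * 37.
φ(82621) = 82621 · (1 − 1/7) · (1 − 1/11) · (1 − 1/29) · (1 − 1/37)
       = 82621 · 60480/82621 = 60480.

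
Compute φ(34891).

31680

34891 = 23 * 37 * 41.
φ(34891) = 34891 · (1 − 1/23) · (1 − 1/37) · (1 − 1/41)
       = 34891 · 31680/34891 = 31680.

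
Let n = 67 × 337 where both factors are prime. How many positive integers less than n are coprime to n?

22176

φ(67) = 67 − 1 = 66.
φ(337) = 337 − 1 = 336.
Since φ is multiplicative, φ(22579) = 66 · 336 = 22176.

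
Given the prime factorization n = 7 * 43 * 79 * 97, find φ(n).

φ(2306563) = 2306563 · (1 − 1/7) · (1 − 1/43) · (1 − 1/79) · (1 − 1/97)
       = 2306563 · 1886976/2306563 = 1886976.

1886976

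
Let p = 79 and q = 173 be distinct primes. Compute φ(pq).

φ(79) = 79 − 1 = 78.
φ(173) = 173 − 1 = 172.
Multiply: 78 · 172 = 13416.

13416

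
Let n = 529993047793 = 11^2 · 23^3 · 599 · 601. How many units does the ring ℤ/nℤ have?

459328584000

φ(11^2) = 11^2 − 11^1 = 121 − 11 = 110.
φ(23^3) = 23^3 − 23^2 = 12167 − 529 = 11638.
φ(599) = 599 − 1 = 598.
φ(601) = 601 − 1 = 600.
Since φ is multiplicative, φ(529993047793) = 110 · 11638 · 598 · 600 = 459328584000.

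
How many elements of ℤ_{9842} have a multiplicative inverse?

First factor: 9842 = 2 * 7 * 19 * 37.
φ(2) = 2 − 1 = 1.
φ(7) = 7 − 1 = 6.
φ(19) = 19 − 1 = 18.
φ(37) = 37 − 1 = 36.
φ(9842) = 1 × 6 × 18 × 36 = 3888.

3888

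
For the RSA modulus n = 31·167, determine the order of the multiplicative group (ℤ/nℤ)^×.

4980

For distinct primes, φ(pq) = (p−1)(q−1) = 30 × 166 = 4980.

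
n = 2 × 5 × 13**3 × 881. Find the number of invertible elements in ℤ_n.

7138560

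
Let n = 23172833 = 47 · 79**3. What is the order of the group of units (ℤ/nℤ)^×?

22392708

φ(23172833) = 23172833 · (1 − 1/47) · (1 − 1/79)
       = 23172833 · 3588/3713 = 22392708.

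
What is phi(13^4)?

26364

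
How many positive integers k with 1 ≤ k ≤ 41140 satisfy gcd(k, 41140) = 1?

14080

First factor: 41140 = 2**2 · 5 · 11**2 · 17.
φ(2^2) = 2^2 − 2^1 = 4 − 2 = 2.
φ(5) = 5 − 1 = 4.
φ(11^2) = 11^2 − 11^1 = 121 − 11 = 110.
φ(17) = 17 − 1 = 16.
Since φ is multiplicative, φ(41140) = 2 · 4 · 110 · 16 = 14080.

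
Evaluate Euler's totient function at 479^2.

φ(479^2) = 479^2 − 479^1 = 229441 − 479 = 228962.

228962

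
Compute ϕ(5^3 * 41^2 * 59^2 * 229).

φ(5^3) = 5^3 − 5^2 = 125 − 25 = 100.
φ(41^2) = 41^2 − 41^1 = 1681 − 41 = 1640.
φ(59^2) = 59^2 − 59^1 = 3481 − 59 = 3422.
φ(229) = 229 − 1 = 228.
φ(167500933625) = 100 × 1640 × 3422 × 228 = 127955424000.

127955424000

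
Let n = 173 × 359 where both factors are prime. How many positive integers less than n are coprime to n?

61576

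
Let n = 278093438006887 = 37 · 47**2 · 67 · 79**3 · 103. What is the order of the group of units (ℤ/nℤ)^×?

φ(37) = 37 − 1 = 36.
φ(47^2) = 47^2 − 47^1 = 2209 − 47 = 2162.
φ(67) = 67 − 1 = 66.
φ(79^3) = 79^3 − 79^2 = 493039 − 6241 = 486798.
φ(103) = 103 − 1 = 102.
Multiply: 36 · 2162 · 66 · 486798 · 102 = 255065125753152.

255065125753152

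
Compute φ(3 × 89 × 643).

φ(3) = 3 − 1 = 2.
φ(89) = 89 − 1 = 88.
φ(643) = 643 − 1 = 642.
Multiply: 2 · 88 · 642 = 112992.

112992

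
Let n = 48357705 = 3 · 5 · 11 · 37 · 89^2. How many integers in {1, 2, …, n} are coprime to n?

22556160

φ(48357705) = 48357705 · (1 − 1/3) · (1 − 1/5) · (1 − 1/11) · (1 − 1/37) · (1 − 1/89)
       = 48357705 · 253440/543345 = 22556160.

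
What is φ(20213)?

17920

Factor 20213: 20213 = 17 × 29 × 41.
φ(17) = 17 − 1 = 16.
φ(29) = 29 − 1 = 28.
φ(41) = 41 − 1 = 40.
Since φ is multiplicative, φ(20213) = 16 · 28 · 40 = 17920.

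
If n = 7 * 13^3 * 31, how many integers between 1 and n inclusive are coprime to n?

φ(7) = 7 − 1 = 6.
φ(13^3) = 13^2·(13−1) = 169·12 = 2028.
φ(31) = 31 − 1 = 30.
Multiply: 6 · 2028 · 30 = 365040.

365040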